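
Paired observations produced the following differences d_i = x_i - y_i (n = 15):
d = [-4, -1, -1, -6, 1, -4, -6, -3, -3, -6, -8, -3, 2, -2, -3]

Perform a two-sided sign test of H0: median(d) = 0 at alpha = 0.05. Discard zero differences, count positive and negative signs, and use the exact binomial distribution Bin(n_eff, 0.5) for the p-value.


Step 1: Discard zero differences. Original n = 15; n_eff = number of nonzero differences = 15.
Nonzero differences (with sign): -4, -1, -1, -6, +1, -4, -6, -3, -3, -6, -8, -3, +2, -2, -3
Step 2: Count signs: positive = 2, negative = 13.
Step 3: Under H0: P(positive) = 0.5, so the number of positives S ~ Bin(15, 0.5).
Step 4: Two-sided exact p-value = sum of Bin(15,0.5) probabilities at or below the observed probability = 0.007385.
Step 5: alpha = 0.05. reject H0.

n_eff = 15, pos = 2, neg = 13, p = 0.007385, reject H0.


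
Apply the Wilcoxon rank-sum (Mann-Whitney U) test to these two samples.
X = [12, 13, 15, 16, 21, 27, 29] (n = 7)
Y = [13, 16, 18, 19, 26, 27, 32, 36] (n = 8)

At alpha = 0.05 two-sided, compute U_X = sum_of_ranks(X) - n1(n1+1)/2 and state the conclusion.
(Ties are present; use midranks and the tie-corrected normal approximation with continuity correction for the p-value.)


Step 1: Combine and sort all 15 observations; assign midranks.
sorted (value, group): (12,X), (13,X), (13,Y), (15,X), (16,X), (16,Y), (18,Y), (19,Y), (21,X), (26,Y), (27,X), (27,Y), (29,X), (32,Y), (36,Y)
ranks: 12->1, 13->2.5, 13->2.5, 15->4, 16->5.5, 16->5.5, 18->7, 19->8, 21->9, 26->10, 27->11.5, 27->11.5, 29->13, 32->14, 36->15
Step 2: Rank sum for X: R1 = 1 + 2.5 + 4 + 5.5 + 9 + 11.5 + 13 = 46.5.
Step 3: U_X = R1 - n1(n1+1)/2 = 46.5 - 7*8/2 = 46.5 - 28 = 18.5.
       U_Y = n1*n2 - U_X = 56 - 18.5 = 37.5.
Step 4: Ties are present, so use the tie-corrected normal approximation (with continuity correction) for the p-value.
Step 5: p-value = 0.296324; compare to alpha = 0.05. fail to reject H0.

U_X = 18.5, p = 0.296324, fail to reject H0 at alpha = 0.05.


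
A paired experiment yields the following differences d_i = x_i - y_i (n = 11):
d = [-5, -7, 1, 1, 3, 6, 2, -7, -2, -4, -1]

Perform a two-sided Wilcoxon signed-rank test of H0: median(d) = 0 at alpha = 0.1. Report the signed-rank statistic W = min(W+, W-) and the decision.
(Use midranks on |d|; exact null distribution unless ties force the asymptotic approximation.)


Step 1: Drop any zero differences (none here) and take |d_i|.
|d| = [5, 7, 1, 1, 3, 6, 2, 7, 2, 4, 1]
Step 2: Midrank |d_i| (ties get averaged ranks).
ranks: |5|->8, |7|->10.5, |1|->2, |1|->2, |3|->6, |6|->9, |2|->4.5, |7|->10.5, |2|->4.5, |4|->7, |1|->2
Step 3: Attach original signs; sum ranks with positive sign and with negative sign.
W+ = 2 + 2 + 6 + 9 + 4.5 = 23.5
W- = 8 + 10.5 + 10.5 + 4.5 + 7 + 2 = 42.5
(Check: W+ + W- = 66 should equal n(n+1)/2 = 66.)
Step 4: Test statistic W = min(W+, W-) = 23.5.
Step 5: Ties in |d|, so use the tie-corrected normal approximation.
        E[W] = n(n+1)/4 = 11*12/4 = 33.
        Tie groups: |d|=1 (t=3), |d|=2 (t=2), |d|=7 (t=2); sum(t^3 - t) = 36.
        Var[W] = n(n+1)(2n+1)/24 - sum(t^3-t)/48 = 3036/24 - 36/48 = 125.75.
        z = (W - E[W]) / sqrt(Var[W]) = (23.5 - 33) / 11.2138 = -0.8472.
        Two-sided p = 2*Phi(z) = 0.396901.
Step 6: alpha = 0.1. fail to reject H0.

W+ = 23.5, W- = 42.5, W = min = 23.5, p = 0.396901, fail to reject H0.


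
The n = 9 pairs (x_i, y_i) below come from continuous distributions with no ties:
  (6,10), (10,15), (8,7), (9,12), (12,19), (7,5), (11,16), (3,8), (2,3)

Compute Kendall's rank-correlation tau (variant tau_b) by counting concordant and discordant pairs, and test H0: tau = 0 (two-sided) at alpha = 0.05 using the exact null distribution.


Step 1: Enumerate the 36 unordered pairs (i,j) with i<j and classify each by sign(x_j-x_i) * sign(y_j-y_i).
  (1,2):dx=+4,dy=+5->C; (1,3):dx=+2,dy=-3->D; (1,4):dx=+3,dy=+2->C; (1,5):dx=+6,dy=+9->C
  (1,6):dx=+1,dy=-5->D; (1,7):dx=+5,dy=+6->C; (1,8):dx=-3,dy=-2->C; (1,9):dx=-4,dy=-7->C
  (2,3):dx=-2,dy=-8->C; (2,4):dx=-1,dy=-3->C; (2,5):dx=+2,dy=+4->C; (2,6):dx=-3,dy=-10->C
  (2,7):dx=+1,dy=+1->C; (2,8):dx=-7,dy=-7->C; (2,9):dx=-8,dy=-12->C; (3,4):dx=+1,dy=+5->C
  (3,5):dx=+4,dy=+12->C; (3,6):dx=-1,dy=-2->C; (3,7):dx=+3,dy=+9->C; (3,8):dx=-5,dy=+1->D
  (3,9):dx=-6,dy=-4->C; (4,5):dx=+3,dy=+7->C; (4,6):dx=-2,dy=-7->C; (4,7):dx=+2,dy=+4->C
  (4,8):dx=-6,dy=-4->C; (4,9):dx=-7,dy=-9->C; (5,6):dx=-5,dy=-14->C; (5,7):dx=-1,dy=-3->C
  (5,8):dx=-9,dy=-11->C; (5,9):dx=-10,dy=-16->C; (6,7):dx=+4,dy=+11->C; (6,8):dx=-4,dy=+3->D
  (6,9):dx=-5,dy=-2->C; (7,8):dx=-8,dy=-8->C; (7,9):dx=-9,dy=-13->C; (8,9):dx=-1,dy=-5->C
Step 2: C = 32, D = 4, total pairs = 36.
Step 3: tau = (C - D)/(n(n-1)/2) = (32 - 4)/36 = 0.777778.
Step 4: Exact two-sided p-value (enumerate n! = 362880 permutations of y under H0): p = 0.002425.
Step 5: alpha = 0.05. reject H0.

tau_b = 0.7778 (C=32, D=4), p = 0.002425, reject H0.


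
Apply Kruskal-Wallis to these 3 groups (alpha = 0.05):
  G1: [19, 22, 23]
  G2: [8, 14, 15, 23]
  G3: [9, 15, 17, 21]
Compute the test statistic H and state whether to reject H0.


Step 1: Combine all N = 11 observations and assign midranks.
sorted (value, group, rank): (8,G2,1), (9,G3,2), (14,G2,3), (15,G2,4.5), (15,G3,4.5), (17,G3,6), (19,G1,7), (21,G3,8), (22,G1,9), (23,G1,10.5), (23,G2,10.5)
Step 2: Sum ranks within each group.
R_1 = 26.5 (n_1 = 3)
R_2 = 19 (n_2 = 4)
R_3 = 20.5 (n_3 = 4)
Step 3: H = 12/(N(N+1)) * sum(R_i^2/n_i) - 3(N+1)
     = 12/(11*12) * (26.5^2/3 + 19^2/4 + 20.5^2/4) - 3*12
     = 0.090909 * 429.396 - 36
     = 3.035985.
Step 4: Ties present; correction factor C = 1 - 12/(11^3 - 11) = 0.990909. Corrected H = 3.035985 / 0.990909 = 3.063838.
Step 5: Under H0, H ~ chi^2(2); p-value = 0.216121.
Step 6: alpha = 0.05. fail to reject H0.

H = 3.0638, df = 2, p = 0.216121, fail to reject H0.


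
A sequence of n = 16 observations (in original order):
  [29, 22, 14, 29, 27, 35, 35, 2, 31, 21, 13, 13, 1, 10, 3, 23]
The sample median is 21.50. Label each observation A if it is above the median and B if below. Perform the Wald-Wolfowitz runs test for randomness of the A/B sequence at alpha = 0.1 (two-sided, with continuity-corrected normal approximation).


Step 1: Compute median = 21.50; label A = above, B = below.
Labels in order: AABAAAABABBBBBBA  (n_A = 8, n_B = 8)
Step 2: Count runs R = 7.
Step 3: Under H0 (random ordering), E[R] = 2*n_A*n_B/(n_A+n_B) + 1 = 2*8*8/16 + 1 = 9.0000.
        Var[R] = 2*n_A*n_B*(2*n_A*n_B - n_A - n_B) / ((n_A+n_B)^2 * (n_A+n_B-1)) = 14336/3840 = 3.7333.
        SD[R] = 1.9322.
Step 4: Continuity-corrected z = (R + 0.5 - E[R]) / SD[R] = (7 + 0.5 - 9.0000) / 1.9322 = -0.7763.
Step 5: Two-sided p-value via normal approximation = 2*(1 - Phi(|z|)) = 0.437558.
Step 6: alpha = 0.1. fail to reject H0.

R = 7, z = -0.7763, p = 0.437558, fail to reject H0.


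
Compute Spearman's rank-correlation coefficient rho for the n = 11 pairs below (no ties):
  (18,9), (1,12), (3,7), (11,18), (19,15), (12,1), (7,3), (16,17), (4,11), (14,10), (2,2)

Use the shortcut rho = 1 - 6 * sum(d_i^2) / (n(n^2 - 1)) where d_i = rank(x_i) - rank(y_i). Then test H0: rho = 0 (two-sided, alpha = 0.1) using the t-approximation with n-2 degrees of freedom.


Step 1: Rank x and y separately (midranks; no ties here).
rank(x): 18->10, 1->1, 3->3, 11->6, 19->11, 12->7, 7->5, 16->9, 4->4, 14->8, 2->2
rank(y): 9->5, 12->8, 7->4, 18->11, 15->9, 1->1, 3->3, 17->10, 11->7, 10->6, 2->2
Step 2: d_i = R_x(i) - R_y(i); compute d_i^2.
  (10-5)^2=25, (1-8)^2=49, (3-4)^2=1, (6-11)^2=25, (11-9)^2=4, (7-1)^2=36, (5-3)^2=4, (9-10)^2=1, (4-7)^2=9, (8-6)^2=4, (2-2)^2=0
sum(d^2) = 158.
Step 3: rho = 1 - 6*158 / (11*(11^2 - 1)) = 1 - 948/1320 = 0.281818.
Step 4: Under H0, t = rho * sqrt((n-2)/(1-rho^2)) = 0.8812 ~ t(9).
Step 5: Two-sided p-value from the t-distribution with 9 df = 0.401145.
Step 6: alpha = 0.1. fail to reject H0.

rho = 0.2818, p = 0.401145, fail to reject H0 at alpha = 0.1.


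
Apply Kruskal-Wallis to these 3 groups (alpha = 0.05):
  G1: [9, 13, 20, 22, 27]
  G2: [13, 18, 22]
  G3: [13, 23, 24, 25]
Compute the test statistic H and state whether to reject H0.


Step 1: Combine all N = 12 observations and assign midranks.
sorted (value, group, rank): (9,G1,1), (13,G1,3), (13,G2,3), (13,G3,3), (18,G2,5), (20,G1,6), (22,G1,7.5), (22,G2,7.5), (23,G3,9), (24,G3,10), (25,G3,11), (27,G1,12)
Step 2: Sum ranks within each group.
R_1 = 29.5 (n_1 = 5)
R_2 = 15.5 (n_2 = 3)
R_3 = 33 (n_3 = 4)
Step 3: H = 12/(N(N+1)) * sum(R_i^2/n_i) - 3(N+1)
     = 12/(12*13) * (29.5^2/5 + 15.5^2/3 + 33^2/4) - 3*13
     = 0.076923 * 526.383 - 39
     = 1.491026.
Step 4: Ties present; correction factor C = 1 - 30/(12^3 - 12) = 0.982517. Corrected H = 1.491026 / 0.982517 = 1.517556.
Step 5: Under H0, H ~ chi^2(2); p-value = 0.468238.
Step 6: alpha = 0.05. fail to reject H0.

H = 1.5176, df = 2, p = 0.468238, fail to reject H0.


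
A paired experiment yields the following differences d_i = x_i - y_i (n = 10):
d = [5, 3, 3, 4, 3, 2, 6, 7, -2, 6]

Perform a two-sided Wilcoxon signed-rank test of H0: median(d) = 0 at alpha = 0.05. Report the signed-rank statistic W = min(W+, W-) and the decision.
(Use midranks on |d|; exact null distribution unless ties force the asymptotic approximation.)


Step 1: Drop any zero differences (none here) and take |d_i|.
|d| = [5, 3, 3, 4, 3, 2, 6, 7, 2, 6]
Step 2: Midrank |d_i| (ties get averaged ranks).
ranks: |5|->7, |3|->4, |3|->4, |4|->6, |3|->4, |2|->1.5, |6|->8.5, |7|->10, |2|->1.5, |6|->8.5
Step 3: Attach original signs; sum ranks with positive sign and with negative sign.
W+ = 7 + 4 + 4 + 6 + 4 + 1.5 + 8.5 + 10 + 8.5 = 53.5
W- = 1.5 = 1.5
(Check: W+ + W- = 55 should equal n(n+1)/2 = 55.)
Step 4: Test statistic W = min(W+, W-) = 1.5.
Step 5: Ties in |d|, so use the tie-corrected normal approximation.
        E[W] = n(n+1)/4 = 10*11/4 = 27.5.
        Tie groups: |d|=2 (t=2), |d|=3 (t=3), |d|=6 (t=2); sum(t^3 - t) = 36.
        Var[W] = n(n+1)(2n+1)/24 - sum(t^3-t)/48 = 2310/24 - 36/48 = 95.5.
        z = (W - E[W]) / sqrt(Var[W]) = (1.5 - 27.5) / 9.7724 = -2.6606.
        Two-sided p = 2*Phi(z) = 0.007801.
Step 6: alpha = 0.05. reject H0.

W+ = 53.5, W- = 1.5, W = min = 1.5, p = 0.007801, reject H0.


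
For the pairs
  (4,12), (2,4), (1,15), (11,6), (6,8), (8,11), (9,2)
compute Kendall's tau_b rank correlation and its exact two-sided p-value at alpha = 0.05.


Step 1: Enumerate the 21 unordered pairs (i,j) with i<j and classify each by sign(x_j-x_i) * sign(y_j-y_i).
  (1,2):dx=-2,dy=-8->C; (1,3):dx=-3,dy=+3->D; (1,4):dx=+7,dy=-6->D; (1,5):dx=+2,dy=-4->D
  (1,6):dx=+4,dy=-1->D; (1,7):dx=+5,dy=-10->D; (2,3):dx=-1,dy=+11->D; (2,4):dx=+9,dy=+2->C
  (2,5):dx=+4,dy=+4->C; (2,6):dx=+6,dy=+7->C; (2,7):dx=+7,dy=-2->D; (3,4):dx=+10,dy=-9->D
  (3,5):dx=+5,dy=-7->D; (3,6):dx=+7,dy=-4->D; (3,7):dx=+8,dy=-13->D; (4,5):dx=-5,dy=+2->D
  (4,6):dx=-3,dy=+5->D; (4,7):dx=-2,dy=-4->C; (5,6):dx=+2,dy=+3->C; (5,7):dx=+3,dy=-6->D
  (6,7):dx=+1,dy=-9->D
Step 2: C = 6, D = 15, total pairs = 21.
Step 3: tau = (C - D)/(n(n-1)/2) = (6 - 15)/21 = -0.428571.
Step 4: Exact two-sided p-value (enumerate n! = 5040 permutations of y under H0): p = 0.238889.
Step 5: alpha = 0.05. fail to reject H0.

tau_b = -0.4286 (C=6, D=15), p = 0.238889, fail to reject H0.


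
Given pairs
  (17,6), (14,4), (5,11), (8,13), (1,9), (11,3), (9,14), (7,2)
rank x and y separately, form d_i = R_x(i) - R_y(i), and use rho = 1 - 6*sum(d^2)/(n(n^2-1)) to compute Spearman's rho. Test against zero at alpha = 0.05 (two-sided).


Step 1: Rank x and y separately (midranks; no ties here).
rank(x): 17->8, 14->7, 5->2, 8->4, 1->1, 11->6, 9->5, 7->3
rank(y): 6->4, 4->3, 11->6, 13->7, 9->5, 3->2, 14->8, 2->1
Step 2: d_i = R_x(i) - R_y(i); compute d_i^2.
  (8-4)^2=16, (7-3)^2=16, (2-6)^2=16, (4-7)^2=9, (1-5)^2=16, (6-2)^2=16, (5-8)^2=9, (3-1)^2=4
sum(d^2) = 102.
Step 3: rho = 1 - 6*102 / (8*(8^2 - 1)) = 1 - 612/504 = -0.214286.
Step 4: Under H0, t = rho * sqrt((n-2)/(1-rho^2)) = -0.5374 ~ t(6).
Step 5: Two-sided p-value from the t-distribution with 6 df = 0.610344.
Step 6: alpha = 0.05. fail to reject H0.

rho = -0.2143, p = 0.610344, fail to reject H0 at alpha = 0.05.


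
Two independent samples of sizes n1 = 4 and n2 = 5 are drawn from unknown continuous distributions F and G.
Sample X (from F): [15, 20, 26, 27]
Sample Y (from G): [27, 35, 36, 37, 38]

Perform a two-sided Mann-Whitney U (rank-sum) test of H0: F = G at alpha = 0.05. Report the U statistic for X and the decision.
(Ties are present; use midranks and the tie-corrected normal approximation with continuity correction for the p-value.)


Step 1: Combine and sort all 9 observations; assign midranks.
sorted (value, group): (15,X), (20,X), (26,X), (27,X), (27,Y), (35,Y), (36,Y), (37,Y), (38,Y)
ranks: 15->1, 20->2, 26->3, 27->4.5, 27->4.5, 35->6, 36->7, 37->8, 38->9
Step 2: Rank sum for X: R1 = 1 + 2 + 3 + 4.5 = 10.5.
Step 3: U_X = R1 - n1(n1+1)/2 = 10.5 - 4*5/2 = 10.5 - 10 = 0.5.
       U_Y = n1*n2 - U_X = 20 - 0.5 = 19.5.
Step 4: Ties are present, so use the tie-corrected normal approximation (with continuity correction) for the p-value.
Step 5: p-value = 0.026844; compare to alpha = 0.05. reject H0.

U_X = 0.5, p = 0.026844, reject H0 at alpha = 0.05.


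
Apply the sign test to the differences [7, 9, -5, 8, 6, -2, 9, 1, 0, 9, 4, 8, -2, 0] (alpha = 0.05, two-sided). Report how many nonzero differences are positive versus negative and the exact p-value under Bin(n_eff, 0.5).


Step 1: Discard zero differences. Original n = 14; n_eff = number of nonzero differences = 12.
Nonzero differences (with sign): +7, +9, -5, +8, +6, -2, +9, +1, +9, +4, +8, -2
Step 2: Count signs: positive = 9, negative = 3.
Step 3: Under H0: P(positive) = 0.5, so the number of positives S ~ Bin(12, 0.5).
Step 4: Two-sided exact p-value = sum of Bin(12,0.5) probabilities at or below the observed probability = 0.145996.
Step 5: alpha = 0.05. fail to reject H0.

n_eff = 12, pos = 9, neg = 3, p = 0.145996, fail to reject H0.


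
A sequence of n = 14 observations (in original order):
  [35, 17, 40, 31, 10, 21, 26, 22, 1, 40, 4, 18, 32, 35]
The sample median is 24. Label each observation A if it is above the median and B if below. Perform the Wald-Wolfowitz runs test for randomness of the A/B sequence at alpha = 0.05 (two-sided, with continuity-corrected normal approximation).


Step 1: Compute median = 24; label A = above, B = below.
Labels in order: ABAABBABBABBAA  (n_A = 7, n_B = 7)
Step 2: Count runs R = 9.
Step 3: Under H0 (random ordering), E[R] = 2*n_A*n_B/(n_A+n_B) + 1 = 2*7*7/14 + 1 = 8.0000.
        Var[R] = 2*n_A*n_B*(2*n_A*n_B - n_A - n_B) / ((n_A+n_B)^2 * (n_A+n_B-1)) = 8232/2548 = 3.2308.
        SD[R] = 1.7974.
Step 4: Continuity-corrected z = (R - 0.5 - E[R]) / SD[R] = (9 - 0.5 - 8.0000) / 1.7974 = 0.2782.
Step 5: Two-sided p-value via normal approximation = 2*(1 - Phi(|z|)) = 0.780879.
Step 6: alpha = 0.05. fail to reject H0.

R = 9, z = 0.2782, p = 0.780879, fail to reject H0.


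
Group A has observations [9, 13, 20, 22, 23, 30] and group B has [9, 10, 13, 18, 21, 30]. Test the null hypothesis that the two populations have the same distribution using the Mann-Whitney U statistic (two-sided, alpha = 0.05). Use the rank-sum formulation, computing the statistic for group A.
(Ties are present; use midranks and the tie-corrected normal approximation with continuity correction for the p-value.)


Step 1: Combine and sort all 12 observations; assign midranks.
sorted (value, group): (9,X), (9,Y), (10,Y), (13,X), (13,Y), (18,Y), (20,X), (21,Y), (22,X), (23,X), (30,X), (30,Y)
ranks: 9->1.5, 9->1.5, 10->3, 13->4.5, 13->4.5, 18->6, 20->7, 21->8, 22->9, 23->10, 30->11.5, 30->11.5
Step 2: Rank sum for X: R1 = 1.5 + 4.5 + 7 + 9 + 10 + 11.5 = 43.5.
Step 3: U_X = R1 - n1(n1+1)/2 = 43.5 - 6*7/2 = 43.5 - 21 = 22.5.
       U_Y = n1*n2 - U_X = 36 - 22.5 = 13.5.
Step 4: Ties are present, so use the tie-corrected normal approximation (with continuity correction) for the p-value.
Step 5: p-value = 0.519641; compare to alpha = 0.05. fail to reject H0.

U_X = 22.5, p = 0.519641, fail to reject H0 at alpha = 0.05.


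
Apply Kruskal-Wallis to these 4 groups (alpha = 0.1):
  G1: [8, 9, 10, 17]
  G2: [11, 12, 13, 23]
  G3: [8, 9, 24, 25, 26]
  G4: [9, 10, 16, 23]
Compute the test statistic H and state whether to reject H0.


Step 1: Combine all N = 17 observations and assign midranks.
sorted (value, group, rank): (8,G1,1.5), (8,G3,1.5), (9,G1,4), (9,G3,4), (9,G4,4), (10,G1,6.5), (10,G4,6.5), (11,G2,8), (12,G2,9), (13,G2,10), (16,G4,11), (17,G1,12), (23,G2,13.5), (23,G4,13.5), (24,G3,15), (25,G3,16), (26,G3,17)
Step 2: Sum ranks within each group.
R_1 = 24 (n_1 = 4)
R_2 = 40.5 (n_2 = 4)
R_3 = 53.5 (n_3 = 5)
R_4 = 35 (n_4 = 4)
Step 3: H = 12/(N(N+1)) * sum(R_i^2/n_i) - 3(N+1)
     = 12/(17*18) * (24^2/4 + 40.5^2/4 + 53.5^2/5 + 35^2/4) - 3*18
     = 0.039216 * 1432.76 - 54
     = 2.186765.
Step 4: Ties present; correction factor C = 1 - 42/(17^3 - 17) = 0.991422. Corrected H = 2.186765 / 0.991422 = 2.205686.
Step 5: Under H0, H ~ chi^2(3); p-value = 0.530829.
Step 6: alpha = 0.1. fail to reject H0.

H = 2.2057, df = 3, p = 0.530829, fail to reject H0.


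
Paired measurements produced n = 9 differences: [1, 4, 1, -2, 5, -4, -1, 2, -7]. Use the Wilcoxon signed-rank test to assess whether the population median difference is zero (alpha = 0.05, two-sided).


Step 1: Drop any zero differences (none here) and take |d_i|.
|d| = [1, 4, 1, 2, 5, 4, 1, 2, 7]
Step 2: Midrank |d_i| (ties get averaged ranks).
ranks: |1|->2, |4|->6.5, |1|->2, |2|->4.5, |5|->8, |4|->6.5, |1|->2, |2|->4.5, |7|->9
Step 3: Attach original signs; sum ranks with positive sign and with negative sign.
W+ = 2 + 6.5 + 2 + 8 + 4.5 = 23
W- = 4.5 + 6.5 + 2 + 9 = 22
(Check: W+ + W- = 45 should equal n(n+1)/2 = 45.)
Step 4: Test statistic W = min(W+, W-) = 22.
Step 5: Ties in |d|, so use the tie-corrected normal approximation.
        E[W] = n(n+1)/4 = 9*10/4 = 22.5.
        Tie groups: |d|=1 (t=3), |d|=2 (t=2), |d|=4 (t=2); sum(t^3 - t) = 36.
        Var[W] = n(n+1)(2n+1)/24 - sum(t^3-t)/48 = 1710/24 - 36/48 = 70.5.
        z = (W - E[W]) / sqrt(Var[W]) = (22 - 22.5) / 8.3964 = -0.0595.
        Two-sided p = 2*Phi(z) = 0.952515.
Step 6: alpha = 0.05. fail to reject H0.

W+ = 23, W- = 22, W = min = 22, p = 0.952515, fail to reject H0.


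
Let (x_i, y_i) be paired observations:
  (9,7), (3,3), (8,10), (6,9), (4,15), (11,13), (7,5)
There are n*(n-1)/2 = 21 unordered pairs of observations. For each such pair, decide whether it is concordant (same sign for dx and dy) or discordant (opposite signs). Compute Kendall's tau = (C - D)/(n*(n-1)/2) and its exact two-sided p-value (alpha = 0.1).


Step 1: Enumerate the 21 unordered pairs (i,j) with i<j and classify each by sign(x_j-x_i) * sign(y_j-y_i).
  (1,2):dx=-6,dy=-4->C; (1,3):dx=-1,dy=+3->D; (1,4):dx=-3,dy=+2->D; (1,5):dx=-5,dy=+8->D
  (1,6):dx=+2,dy=+6->C; (1,7):dx=-2,dy=-2->C; (2,3):dx=+5,dy=+7->C; (2,4):dx=+3,dy=+6->C
  (2,5):dx=+1,dy=+12->C; (2,6):dx=+8,dy=+10->C; (2,7):dx=+4,dy=+2->C; (3,4):dx=-2,dy=-1->C
  (3,5):dx=-4,dy=+5->D; (3,6):dx=+3,dy=+3->C; (3,7):dx=-1,dy=-5->C; (4,5):dx=-2,dy=+6->D
  (4,6):dx=+5,dy=+4->C; (4,7):dx=+1,dy=-4->D; (5,6):dx=+7,dy=-2->D; (5,7):dx=+3,dy=-10->D
  (6,7):dx=-4,dy=-8->C
Step 2: C = 13, D = 8, total pairs = 21.
Step 3: tau = (C - D)/(n(n-1)/2) = (13 - 8)/21 = 0.238095.
Step 4: Exact two-sided p-value (enumerate n! = 5040 permutations of y under H0): p = 0.561905.
Step 5: alpha = 0.1. fail to reject H0.

tau_b = 0.2381 (C=13, D=8), p = 0.561905, fail to reject H0.


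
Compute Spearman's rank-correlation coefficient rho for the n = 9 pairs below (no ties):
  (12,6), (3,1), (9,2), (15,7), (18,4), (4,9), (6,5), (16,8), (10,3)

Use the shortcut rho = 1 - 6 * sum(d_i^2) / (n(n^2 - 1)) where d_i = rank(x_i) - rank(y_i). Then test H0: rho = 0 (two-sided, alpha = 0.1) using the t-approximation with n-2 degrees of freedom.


Step 1: Rank x and y separately (midranks; no ties here).
rank(x): 12->6, 3->1, 9->4, 15->7, 18->9, 4->2, 6->3, 16->8, 10->5
rank(y): 6->6, 1->1, 2->2, 7->7, 4->4, 9->9, 5->5, 8->8, 3->3
Step 2: d_i = R_x(i) - R_y(i); compute d_i^2.
  (6-6)^2=0, (1-1)^2=0, (4-2)^2=4, (7-7)^2=0, (9-4)^2=25, (2-9)^2=49, (3-5)^2=4, (8-8)^2=0, (5-3)^2=4
sum(d^2) = 86.
Step 3: rho = 1 - 6*86 / (9*(9^2 - 1)) = 1 - 516/720 = 0.283333.
Step 4: Under H0, t = rho * sqrt((n-2)/(1-rho^2)) = 0.7817 ~ t(7).
Step 5: Two-sided p-value from the t-distribution with 7 df = 0.460030.
Step 6: alpha = 0.1. fail to reject H0.

rho = 0.2833, p = 0.460030, fail to reject H0 at alpha = 0.1.


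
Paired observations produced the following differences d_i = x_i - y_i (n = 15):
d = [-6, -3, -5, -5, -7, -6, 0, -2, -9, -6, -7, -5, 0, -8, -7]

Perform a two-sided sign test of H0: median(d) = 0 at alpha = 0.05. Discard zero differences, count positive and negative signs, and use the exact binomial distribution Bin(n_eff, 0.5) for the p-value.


Step 1: Discard zero differences. Original n = 15; n_eff = number of nonzero differences = 13.
Nonzero differences (with sign): -6, -3, -5, -5, -7, -6, -2, -9, -6, -7, -5, -8, -7
Step 2: Count signs: positive = 0, negative = 13.
Step 3: Under H0: P(positive) = 0.5, so the number of positives S ~ Bin(13, 0.5).
Step 4: Two-sided exact p-value = sum of Bin(13,0.5) probabilities at or below the observed probability = 0.000244.
Step 5: alpha = 0.05. reject H0.

n_eff = 13, pos = 0, neg = 13, p = 0.000244, reject H0.


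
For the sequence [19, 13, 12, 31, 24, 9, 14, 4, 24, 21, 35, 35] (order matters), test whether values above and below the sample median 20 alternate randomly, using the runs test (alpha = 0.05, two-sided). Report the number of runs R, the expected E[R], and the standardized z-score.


Step 1: Compute median = 20; label A = above, B = below.
Labels in order: BBBAABBBAAAA  (n_A = 6, n_B = 6)
Step 2: Count runs R = 4.
Step 3: Under H0 (random ordering), E[R] = 2*n_A*n_B/(n_A+n_B) + 1 = 2*6*6/12 + 1 = 7.0000.
        Var[R] = 2*n_A*n_B*(2*n_A*n_B - n_A - n_B) / ((n_A+n_B)^2 * (n_A+n_B-1)) = 4320/1584 = 2.7273.
        SD[R] = 1.6514.
Step 4: Continuity-corrected z = (R + 0.5 - E[R]) / SD[R] = (4 + 0.5 - 7.0000) / 1.6514 = -1.5138.
Step 5: Two-sided p-value via normal approximation = 2*(1 - Phi(|z|)) = 0.130070.
Step 6: alpha = 0.05. fail to reject H0.

R = 4, z = -1.5138, p = 0.130070, fail to reject H0.


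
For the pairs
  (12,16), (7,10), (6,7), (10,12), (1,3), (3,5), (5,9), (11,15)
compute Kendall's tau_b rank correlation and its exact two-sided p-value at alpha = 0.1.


Step 1: Enumerate the 28 unordered pairs (i,j) with i<j and classify each by sign(x_j-x_i) * sign(y_j-y_i).
  (1,2):dx=-5,dy=-6->C; (1,3):dx=-6,dy=-9->C; (1,4):dx=-2,dy=-4->C; (1,5):dx=-11,dy=-13->C
  (1,6):dx=-9,dy=-11->C; (1,7):dx=-7,dy=-7->C; (1,8):dx=-1,dy=-1->C; (2,3):dx=-1,dy=-3->C
  (2,4):dx=+3,dy=+2->C; (2,5):dx=-6,dy=-7->C; (2,6):dx=-4,dy=-5->C; (2,7):dx=-2,dy=-1->C
  (2,8):dx=+4,dy=+5->C; (3,4):dx=+4,dy=+5->C; (3,5):dx=-5,dy=-4->C; (3,6):dx=-3,dy=-2->C
  (3,7):dx=-1,dy=+2->D; (3,8):dx=+5,dy=+8->C; (4,5):dx=-9,dy=-9->C; (4,6):dx=-7,dy=-7->C
  (4,7):dx=-5,dy=-3->C; (4,8):dx=+1,dy=+3->C; (5,6):dx=+2,dy=+2->C; (5,7):dx=+4,dy=+6->C
  (5,8):dx=+10,dy=+12->C; (6,7):dx=+2,dy=+4->C; (6,8):dx=+8,dy=+10->C; (7,8):dx=+6,dy=+6->C
Step 2: C = 27, D = 1, total pairs = 28.
Step 3: tau = (C - D)/(n(n-1)/2) = (27 - 1)/28 = 0.928571.
Step 4: Exact two-sided p-value (enumerate n! = 40320 permutations of y under H0): p = 0.000397.
Step 5: alpha = 0.1. reject H0.

tau_b = 0.9286 (C=27, D=1), p = 0.000397, reject H0.


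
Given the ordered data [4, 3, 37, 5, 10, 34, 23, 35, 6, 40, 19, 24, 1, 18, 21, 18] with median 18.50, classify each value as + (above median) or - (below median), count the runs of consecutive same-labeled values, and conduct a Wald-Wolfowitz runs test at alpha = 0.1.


Step 1: Compute median = 18.50; label A = above, B = below.
Labels in order: BBABBAAABAAABBAB  (n_A = 8, n_B = 8)
Step 2: Count runs R = 9.
Step 3: Under H0 (random ordering), E[R] = 2*n_A*n_B/(n_A+n_B) + 1 = 2*8*8/16 + 1 = 9.0000.
        Var[R] = 2*n_A*n_B*(2*n_A*n_B - n_A - n_B) / ((n_A+n_B)^2 * (n_A+n_B-1)) = 14336/3840 = 3.7333.
        SD[R] = 1.9322.
Step 4: R = E[R], so z = 0 with no continuity correction.
Step 5: Two-sided p-value via normal approximation = 2*(1 - Phi(|z|)) = 1.000000.
Step 6: alpha = 0.1. fail to reject H0.

R = 9, z = 0.0000, p = 1.000000, fail to reject H0.


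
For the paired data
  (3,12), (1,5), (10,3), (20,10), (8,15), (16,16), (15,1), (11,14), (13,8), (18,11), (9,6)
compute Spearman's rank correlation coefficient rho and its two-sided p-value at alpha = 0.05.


Step 1: Rank x and y separately (midranks; no ties here).
rank(x): 3->2, 1->1, 10->5, 20->11, 8->3, 16->9, 15->8, 11->6, 13->7, 18->10, 9->4
rank(y): 12->8, 5->3, 3->2, 10->6, 15->10, 16->11, 1->1, 14->9, 8->5, 11->7, 6->4
Step 2: d_i = R_x(i) - R_y(i); compute d_i^2.
  (2-8)^2=36, (1-3)^2=4, (5-2)^2=9, (11-6)^2=25, (3-10)^2=49, (9-11)^2=4, (8-1)^2=49, (6-9)^2=9, (7-5)^2=4, (10-7)^2=9, (4-4)^2=0
sum(d^2) = 198.
Step 3: rho = 1 - 6*198 / (11*(11^2 - 1)) = 1 - 1188/1320 = 0.100000.
Step 4: Under H0, t = rho * sqrt((n-2)/(1-rho^2)) = 0.3015 ~ t(9).
Step 5: Two-sided p-value from the t-distribution with 9 df = 0.769875.
Step 6: alpha = 0.05. fail to reject H0.

rho = 0.1000, p = 0.769875, fail to reject H0 at alpha = 0.05.


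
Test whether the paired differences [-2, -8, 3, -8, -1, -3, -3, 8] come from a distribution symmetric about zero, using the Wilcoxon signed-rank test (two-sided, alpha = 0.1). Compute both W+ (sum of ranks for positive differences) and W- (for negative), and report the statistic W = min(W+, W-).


Step 1: Drop any zero differences (none here) and take |d_i|.
|d| = [2, 8, 3, 8, 1, 3, 3, 8]
Step 2: Midrank |d_i| (ties get averaged ranks).
ranks: |2|->2, |8|->7, |3|->4, |8|->7, |1|->1, |3|->4, |3|->4, |8|->7
Step 3: Attach original signs; sum ranks with positive sign and with negative sign.
W+ = 4 + 7 = 11
W- = 2 + 7 + 7 + 1 + 4 + 4 = 25
(Check: W+ + W- = 36 should equal n(n+1)/2 = 36.)
Step 4: Test statistic W = min(W+, W-) = 11.
Step 5: Ties in |d|, so use the tie-corrected normal approximation.
        E[W] = n(n+1)/4 = 8*9/4 = 18.
        Tie groups: |d|=3 (t=3), |d|=8 (t=3); sum(t^3 - t) = 48.
        Var[W] = n(n+1)(2n+1)/24 - sum(t^3-t)/48 = 1224/24 - 48/48 = 50.
        z = (W - E[W]) / sqrt(Var[W]) = (11 - 18) / 7.0711 = -0.9899.
        Two-sided p = 2*Phi(z) = 0.322199.
Step 6: alpha = 0.1. fail to reject H0.

W+ = 11, W- = 25, W = min = 11, p = 0.322199, fail to reject H0.


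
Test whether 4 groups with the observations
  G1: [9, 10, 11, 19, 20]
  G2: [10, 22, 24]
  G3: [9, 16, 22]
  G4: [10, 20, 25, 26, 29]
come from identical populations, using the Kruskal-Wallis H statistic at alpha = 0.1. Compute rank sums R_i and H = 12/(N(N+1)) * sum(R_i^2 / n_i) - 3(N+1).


Step 1: Combine all N = 16 observations and assign midranks.
sorted (value, group, rank): (9,G1,1.5), (9,G3,1.5), (10,G1,4), (10,G2,4), (10,G4,4), (11,G1,6), (16,G3,7), (19,G1,8), (20,G1,9.5), (20,G4,9.5), (22,G2,11.5), (22,G3,11.5), (24,G2,13), (25,G4,14), (26,G4,15), (29,G4,16)
Step 2: Sum ranks within each group.
R_1 = 29 (n_1 = 5)
R_2 = 28.5 (n_2 = 3)
R_3 = 20 (n_3 = 3)
R_4 = 58.5 (n_4 = 5)
Step 3: H = 12/(N(N+1)) * sum(R_i^2/n_i) - 3(N+1)
     = 12/(16*17) * (29^2/5 + 28.5^2/3 + 20^2/3 + 58.5^2/5) - 3*17
     = 0.044118 * 1256.73 - 51
     = 4.444118.
Step 4: Ties present; correction factor C = 1 - 42/(16^3 - 16) = 0.989706. Corrected H = 4.444118 / 0.989706 = 4.490342.
Step 5: Under H0, H ~ chi^2(3); p-value = 0.213153.
Step 6: alpha = 0.1. fail to reject H0.

H = 4.4903, df = 3, p = 0.213153, fail to reject H0.


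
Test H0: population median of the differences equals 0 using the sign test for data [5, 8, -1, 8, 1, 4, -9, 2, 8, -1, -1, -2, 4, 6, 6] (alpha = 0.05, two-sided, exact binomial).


Step 1: Discard zero differences. Original n = 15; n_eff = number of nonzero differences = 15.
Nonzero differences (with sign): +5, +8, -1, +8, +1, +4, -9, +2, +8, -1, -1, -2, +4, +6, +6
Step 2: Count signs: positive = 10, negative = 5.
Step 3: Under H0: P(positive) = 0.5, so the number of positives S ~ Bin(15, 0.5).
Step 4: Two-sided exact p-value = sum of Bin(15,0.5) probabilities at or below the observed probability = 0.301758.
Step 5: alpha = 0.05. fail to reject H0.

n_eff = 15, pos = 10, neg = 5, p = 0.301758, fail to reject H0.


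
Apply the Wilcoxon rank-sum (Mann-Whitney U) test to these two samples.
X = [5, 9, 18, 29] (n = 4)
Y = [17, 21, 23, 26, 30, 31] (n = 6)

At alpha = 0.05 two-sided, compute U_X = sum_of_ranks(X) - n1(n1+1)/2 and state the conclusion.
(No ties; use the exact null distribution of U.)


Step 1: Combine and sort all 10 observations; assign midranks.
sorted (value, group): (5,X), (9,X), (17,Y), (18,X), (21,Y), (23,Y), (26,Y), (29,X), (30,Y), (31,Y)
ranks: 5->1, 9->2, 17->3, 18->4, 21->5, 23->6, 26->7, 29->8, 30->9, 31->10
Step 2: Rank sum for X: R1 = 1 + 2 + 4 + 8 = 15.
Step 3: U_X = R1 - n1(n1+1)/2 = 15 - 4*5/2 = 15 - 10 = 5.
       U_Y = n1*n2 - U_X = 24 - 5 = 19.
Step 4: No ties, so the exact null distribution of U (based on enumerating the C(10,4) = 210 equally likely rank assignments) gives the two-sided p-value.
Step 5: p-value = 0.171429; compare to alpha = 0.05. fail to reject H0.

U_X = 5, p = 0.171429, fail to reject H0 at alpha = 0.05.


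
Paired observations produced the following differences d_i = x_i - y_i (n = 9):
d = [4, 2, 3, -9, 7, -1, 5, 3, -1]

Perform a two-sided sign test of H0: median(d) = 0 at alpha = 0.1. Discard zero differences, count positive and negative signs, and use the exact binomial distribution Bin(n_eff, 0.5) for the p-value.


Step 1: Discard zero differences. Original n = 9; n_eff = number of nonzero differences = 9.
Nonzero differences (with sign): +4, +2, +3, -9, +7, -1, +5, +3, -1
Step 2: Count signs: positive = 6, negative = 3.
Step 3: Under H0: P(positive) = 0.5, so the number of positives S ~ Bin(9, 0.5).
Step 4: Two-sided exact p-value = sum of Bin(9,0.5) probabilities at or below the observed probability = 0.507812.
Step 5: alpha = 0.1. fail to reject H0.

n_eff = 9, pos = 6, neg = 3, p = 0.507812, fail to reject H0.


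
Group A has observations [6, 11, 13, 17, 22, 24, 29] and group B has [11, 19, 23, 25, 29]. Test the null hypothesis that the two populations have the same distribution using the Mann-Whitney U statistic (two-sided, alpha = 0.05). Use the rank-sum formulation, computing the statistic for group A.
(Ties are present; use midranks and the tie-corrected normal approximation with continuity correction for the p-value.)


Step 1: Combine and sort all 12 observations; assign midranks.
sorted (value, group): (6,X), (11,X), (11,Y), (13,X), (17,X), (19,Y), (22,X), (23,Y), (24,X), (25,Y), (29,X), (29,Y)
ranks: 6->1, 11->2.5, 11->2.5, 13->4, 17->5, 19->6, 22->7, 23->8, 24->9, 25->10, 29->11.5, 29->11.5
Step 2: Rank sum for X: R1 = 1 + 2.5 + 4 + 5 + 7 + 9 + 11.5 = 40.
Step 3: U_X = R1 - n1(n1+1)/2 = 40 - 7*8/2 = 40 - 28 = 12.
       U_Y = n1*n2 - U_X = 35 - 12 = 23.
Step 4: Ties are present, so use the tie-corrected normal approximation (with continuity correction) for the p-value.
Step 5: p-value = 0.415157; compare to alpha = 0.05. fail to reject H0.

U_X = 12, p = 0.415157, fail to reject H0 at alpha = 0.05.


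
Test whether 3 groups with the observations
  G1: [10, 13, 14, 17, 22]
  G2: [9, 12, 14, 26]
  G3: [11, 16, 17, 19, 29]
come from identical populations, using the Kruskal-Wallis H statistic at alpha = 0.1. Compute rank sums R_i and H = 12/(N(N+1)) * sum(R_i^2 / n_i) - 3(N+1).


Step 1: Combine all N = 14 observations and assign midranks.
sorted (value, group, rank): (9,G2,1), (10,G1,2), (11,G3,3), (12,G2,4), (13,G1,5), (14,G1,6.5), (14,G2,6.5), (16,G3,8), (17,G1,9.5), (17,G3,9.5), (19,G3,11), (22,G1,12), (26,G2,13), (29,G3,14)
Step 2: Sum ranks within each group.
R_1 = 35 (n_1 = 5)
R_2 = 24.5 (n_2 = 4)
R_3 = 45.5 (n_3 = 5)
Step 3: H = 12/(N(N+1)) * sum(R_i^2/n_i) - 3(N+1)
     = 12/(14*15) * (35^2/5 + 24.5^2/4 + 45.5^2/5) - 3*15
     = 0.057143 * 809.112 - 45
     = 1.235000.
Step 4: Ties present; correction factor C = 1 - 12/(14^3 - 14) = 0.995604. Corrected H = 1.235000 / 0.995604 = 1.240453.
Step 5: Under H0, H ~ chi^2(2); p-value = 0.537823.
Step 6: alpha = 0.1. fail to reject H0.

H = 1.2405, df = 2, p = 0.537823, fail to reject H0.


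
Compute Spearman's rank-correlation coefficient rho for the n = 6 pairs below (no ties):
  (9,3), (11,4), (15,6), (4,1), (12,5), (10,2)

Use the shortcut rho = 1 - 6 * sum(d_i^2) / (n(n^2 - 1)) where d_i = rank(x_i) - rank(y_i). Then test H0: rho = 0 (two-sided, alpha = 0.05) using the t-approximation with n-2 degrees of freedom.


Step 1: Rank x and y separately (midranks; no ties here).
rank(x): 9->2, 11->4, 15->6, 4->1, 12->5, 10->3
rank(y): 3->3, 4->4, 6->6, 1->1, 5->5, 2->2
Step 2: d_i = R_x(i) - R_y(i); compute d_i^2.
  (2-3)^2=1, (4-4)^2=0, (6-6)^2=0, (1-1)^2=0, (5-5)^2=0, (3-2)^2=1
sum(d^2) = 2.
Step 3: rho = 1 - 6*2 / (6*(6^2 - 1)) = 1 - 12/210 = 0.942857.
Step 4: Under H0, t = rho * sqrt((n-2)/(1-rho^2)) = 5.6595 ~ t(4).
Step 5: Two-sided p-value from the t-distribution with 4 df = 0.004805.
Step 6: alpha = 0.05. reject H0.

rho = 0.9429, p = 0.004805, reject H0 at alpha = 0.05.


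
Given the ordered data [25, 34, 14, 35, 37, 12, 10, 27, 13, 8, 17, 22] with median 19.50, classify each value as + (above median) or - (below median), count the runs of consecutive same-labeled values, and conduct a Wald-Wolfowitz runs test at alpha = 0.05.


Step 1: Compute median = 19.50; label A = above, B = below.
Labels in order: AABAABBABBBA  (n_A = 6, n_B = 6)
Step 2: Count runs R = 7.
Step 3: Under H0 (random ordering), E[R] = 2*n_A*n_B/(n_A+n_B) + 1 = 2*6*6/12 + 1 = 7.0000.
        Var[R] = 2*n_A*n_B*(2*n_A*n_B - n_A - n_B) / ((n_A+n_B)^2 * (n_A+n_B-1)) = 4320/1584 = 2.7273.
        SD[R] = 1.6514.
Step 4: R = E[R], so z = 0 with no continuity correction.
Step 5: Two-sided p-value via normal approximation = 2*(1 - Phi(|z|)) = 1.000000.
Step 6: alpha = 0.05. fail to reject H0.

R = 7, z = 0.0000, p = 1.000000, fail to reject H0.


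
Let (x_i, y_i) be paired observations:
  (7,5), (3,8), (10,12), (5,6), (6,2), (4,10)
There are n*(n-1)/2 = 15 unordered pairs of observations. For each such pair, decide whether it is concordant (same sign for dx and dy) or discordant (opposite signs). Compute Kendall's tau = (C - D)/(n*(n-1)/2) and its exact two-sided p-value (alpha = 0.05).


Step 1: Enumerate the 15 unordered pairs (i,j) with i<j and classify each by sign(x_j-x_i) * sign(y_j-y_i).
  (1,2):dx=-4,dy=+3->D; (1,3):dx=+3,dy=+7->C; (1,4):dx=-2,dy=+1->D; (1,5):dx=-1,dy=-3->C
  (1,6):dx=-3,dy=+5->D; (2,3):dx=+7,dy=+4->C; (2,4):dx=+2,dy=-2->D; (2,5):dx=+3,dy=-6->D
  (2,6):dx=+1,dy=+2->C; (3,4):dx=-5,dy=-6->C; (3,5):dx=-4,dy=-10->C; (3,6):dx=-6,dy=-2->C
  (4,5):dx=+1,dy=-4->D; (4,6):dx=-1,dy=+4->D; (5,6):dx=-2,dy=+8->D
Step 2: C = 7, D = 8, total pairs = 15.
Step 3: tau = (C - D)/(n(n-1)/2) = (7 - 8)/15 = -0.066667.
Step 4: Exact two-sided p-value (enumerate n! = 720 permutations of y under H0): p = 1.000000.
Step 5: alpha = 0.05. fail to reject H0.

tau_b = -0.0667 (C=7, D=8), p = 1.000000, fail to reject H0.


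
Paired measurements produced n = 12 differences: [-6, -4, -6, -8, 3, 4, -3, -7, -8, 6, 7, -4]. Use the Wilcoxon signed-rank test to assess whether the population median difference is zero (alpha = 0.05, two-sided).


Step 1: Drop any zero differences (none here) and take |d_i|.
|d| = [6, 4, 6, 8, 3, 4, 3, 7, 8, 6, 7, 4]
Step 2: Midrank |d_i| (ties get averaged ranks).
ranks: |6|->7, |4|->4, |6|->7, |8|->11.5, |3|->1.5, |4|->4, |3|->1.5, |7|->9.5, |8|->11.5, |6|->7, |7|->9.5, |4|->4
Step 3: Attach original signs; sum ranks with positive sign and with negative sign.
W+ = 1.5 + 4 + 7 + 9.5 = 22
W- = 7 + 4 + 7 + 11.5 + 1.5 + 9.5 + 11.5 + 4 = 56
(Check: W+ + W- = 78 should equal n(n+1)/2 = 78.)
Step 4: Test statistic W = min(W+, W-) = 22.
Step 5: Ties in |d|, so use the tie-corrected normal approximation.
        E[W] = n(n+1)/4 = 12*13/4 = 39.
        Tie groups: |d|=3 (t=2), |d|=4 (t=3), |d|=6 (t=3), |d|=7 (t=2), |d|=8 (t=2); sum(t^3 - t) = 66.
        Var[W] = n(n+1)(2n+1)/24 - sum(t^3-t)/48 = 3900/24 - 66/48 = 161.125.
        z = (W - E[W]) / sqrt(Var[W]) = (22 - 39) / 12.6935 = -1.3393.
        Two-sided p = 2*Phi(z) = 0.180483.
Step 6: alpha = 0.05. fail to reject H0.

W+ = 22, W- = 56, W = min = 22, p = 0.180483, fail to reject H0.


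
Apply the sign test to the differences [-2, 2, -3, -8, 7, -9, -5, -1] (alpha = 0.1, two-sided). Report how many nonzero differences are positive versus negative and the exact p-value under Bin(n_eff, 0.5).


Step 1: Discard zero differences. Original n = 8; n_eff = number of nonzero differences = 8.
Nonzero differences (with sign): -2, +2, -3, -8, +7, -9, -5, -1
Step 2: Count signs: positive = 2, negative = 6.
Step 3: Under H0: P(positive) = 0.5, so the number of positives S ~ Bin(8, 0.5).
Step 4: Two-sided exact p-value = sum of Bin(8,0.5) probabilities at or below the observed probability = 0.289062.
Step 5: alpha = 0.1. fail to reject H0.

n_eff = 8, pos = 2, neg = 6, p = 0.289062, fail to reject H0.


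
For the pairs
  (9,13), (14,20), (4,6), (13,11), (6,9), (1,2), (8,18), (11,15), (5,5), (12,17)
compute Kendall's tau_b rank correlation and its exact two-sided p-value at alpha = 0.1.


Step 1: Enumerate the 45 unordered pairs (i,j) with i<j and classify each by sign(x_j-x_i) * sign(y_j-y_i).
  (1,2):dx=+5,dy=+7->C; (1,3):dx=-5,dy=-7->C; (1,4):dx=+4,dy=-2->D; (1,5):dx=-3,dy=-4->C
  (1,6):dx=-8,dy=-11->C; (1,7):dx=-1,dy=+5->D; (1,8):dx=+2,dy=+2->C; (1,9):dx=-4,dy=-8->C
  (1,10):dx=+3,dy=+4->C; (2,3):dx=-10,dy=-14->C; (2,4):dx=-1,dy=-9->C; (2,5):dx=-8,dy=-11->C
  (2,6):dx=-13,dy=-18->C; (2,7):dx=-6,dy=-2->C; (2,8):dx=-3,dy=-5->C; (2,9):dx=-9,dy=-15->C
  (2,10):dx=-2,dy=-3->C; (3,4):dx=+9,dy=+5->C; (3,5):dx=+2,dy=+3->C; (3,6):dx=-3,dy=-4->C
  (3,7):dx=+4,dy=+12->C; (3,8):dx=+7,dy=+9->C; (3,9):dx=+1,dy=-1->D; (3,10):dx=+8,dy=+11->C
  (4,5):dx=-7,dy=-2->C; (4,6):dx=-12,dy=-9->C; (4,7):dx=-5,dy=+7->D; (4,8):dx=-2,dy=+4->D
  (4,9):dx=-8,dy=-6->C; (4,10):dx=-1,dy=+6->D; (5,6):dx=-5,dy=-7->C; (5,7):dx=+2,dy=+9->C
  (5,8):dx=+5,dy=+6->C; (5,9):dx=-1,dy=-4->C; (5,10):dx=+6,dy=+8->C; (6,7):dx=+7,dy=+16->C
  (6,8):dx=+10,dy=+13->C; (6,9):dx=+4,dy=+3->C; (6,10):dx=+11,dy=+15->C; (7,8):dx=+3,dy=-3->D
  (7,9):dx=-3,dy=-13->C; (7,10):dx=+4,dy=-1->D; (8,9):dx=-6,dy=-10->C; (8,10):dx=+1,dy=+2->C
  (9,10):dx=+7,dy=+12->C
Step 2: C = 37, D = 8, total pairs = 45.
Step 3: tau = (C - D)/(n(n-1)/2) = (37 - 8)/45 = 0.644444.
Step 4: Exact two-sided p-value (enumerate n! = 3628800 permutations of y under H0): p = 0.009148.
Step 5: alpha = 0.1. reject H0.

tau_b = 0.6444 (C=37, D=8), p = 0.009148, reject H0.


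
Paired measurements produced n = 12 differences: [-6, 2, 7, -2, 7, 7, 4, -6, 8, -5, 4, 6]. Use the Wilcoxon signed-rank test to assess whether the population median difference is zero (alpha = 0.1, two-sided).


Step 1: Drop any zero differences (none here) and take |d_i|.
|d| = [6, 2, 7, 2, 7, 7, 4, 6, 8, 5, 4, 6]
Step 2: Midrank |d_i| (ties get averaged ranks).
ranks: |6|->7, |2|->1.5, |7|->10, |2|->1.5, |7|->10, |7|->10, |4|->3.5, |6|->7, |8|->12, |5|->5, |4|->3.5, |6|->7
Step 3: Attach original signs; sum ranks with positive sign and with negative sign.
W+ = 1.5 + 10 + 10 + 10 + 3.5 + 12 + 3.5 + 7 = 57.5
W- = 7 + 1.5 + 7 + 5 = 20.5
(Check: W+ + W- = 78 should equal n(n+1)/2 = 78.)
Step 4: Test statistic W = min(W+, W-) = 20.5.
Step 5: Ties in |d|, so use the tie-corrected normal approximation.
        E[W] = n(n+1)/4 = 12*13/4 = 39.
        Tie groups: |d|=2 (t=2), |d|=4 (t=2), |d|=6 (t=3), |d|=7 (t=3); sum(t^3 - t) = 60.
        Var[W] = n(n+1)(2n+1)/24 - sum(t^3-t)/48 = 3900/24 - 60/48 = 161.25.
        z = (W - E[W]) / sqrt(Var[W]) = (20.5 - 39) / 12.6984 = -1.4569.
        Two-sided p = 2*Phi(z) = 0.145151.
Step 6: alpha = 0.1. fail to reject H0.

W+ = 57.5, W- = 20.5, W = min = 20.5, p = 0.145151, fail to reject H0.


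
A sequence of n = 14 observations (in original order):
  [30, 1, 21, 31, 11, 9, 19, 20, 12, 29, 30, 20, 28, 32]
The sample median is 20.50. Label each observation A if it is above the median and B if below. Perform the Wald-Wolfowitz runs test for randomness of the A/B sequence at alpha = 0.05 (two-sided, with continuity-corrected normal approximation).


Step 1: Compute median = 20.50; label A = above, B = below.
Labels in order: ABAABBBBBAABAA  (n_A = 7, n_B = 7)
Step 2: Count runs R = 7.
Step 3: Under H0 (random ordering), E[R] = 2*n_A*n_B/(n_A+n_B) + 1 = 2*7*7/14 + 1 = 8.0000.
        Var[R] = 2*n_A*n_B*(2*n_A*n_B - n_A - n_B) / ((n_A+n_B)^2 * (n_A+n_B-1)) = 8232/2548 = 3.2308.
        SD[R] = 1.7974.
Step 4: Continuity-corrected z = (R + 0.5 - E[R]) / SD[R] = (7 + 0.5 - 8.0000) / 1.7974 = -0.2782.
Step 5: Two-sided p-value via normal approximation = 2*(1 - Phi(|z|)) = 0.780879.
Step 6: alpha = 0.05. fail to reject H0.

R = 7, z = -0.2782, p = 0.780879, fail to reject H0.
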